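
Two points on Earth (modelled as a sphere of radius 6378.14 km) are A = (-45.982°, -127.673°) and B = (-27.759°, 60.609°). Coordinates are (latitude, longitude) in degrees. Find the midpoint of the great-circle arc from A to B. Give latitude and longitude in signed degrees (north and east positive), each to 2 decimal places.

-79.42°, 87.51°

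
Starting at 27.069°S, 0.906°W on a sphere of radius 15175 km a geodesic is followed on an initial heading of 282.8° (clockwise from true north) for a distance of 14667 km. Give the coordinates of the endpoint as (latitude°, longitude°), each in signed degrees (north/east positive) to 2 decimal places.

Angular distance δ = d/R = 14667/15175 = 0.96652 rad; initial bearing θ = 4.9358 rad.
sin φ₂ = sin φ₁ cos δ + cos φ₁ sin δ cos θ = (-0.4551)(0.5682) + (0.8905)(0.8229)(0.2215) = -0.0962, so φ₂ = -5.52°.
Δλ = atan2(sin θ sin δ cos φ₁, cos δ − sin φ₁ sin φ₂) = atan2(-0.7146, 0.5244) = -53.727°.
λ₂ = -0.906° − 53.727° = -54.63°.

-5.52°, -54.63°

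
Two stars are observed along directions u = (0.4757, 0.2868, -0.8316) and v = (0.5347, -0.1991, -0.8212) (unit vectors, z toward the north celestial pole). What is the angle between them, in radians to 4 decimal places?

u·v = 0.8802; |u| = 1.0001, |v| = 1.0000.
cos θ = (u·v)/(|u||v|) = 0.8802, so θ = 0.4946 rad.

0.4946 rad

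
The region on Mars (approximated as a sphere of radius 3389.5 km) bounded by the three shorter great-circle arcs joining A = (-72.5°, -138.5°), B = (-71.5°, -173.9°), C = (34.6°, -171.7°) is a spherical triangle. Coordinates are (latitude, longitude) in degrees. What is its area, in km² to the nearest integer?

2827571 km²

Side lengths (central angles): a = 1.8520, b = 1.9118, c = 0.1889 rad; semiperimeter s = 1.9764.
By l'Huilier's theorem, tan(E/4) = √[tan(s/2) tan((s−a)/2) tan((s−b)/2) tan((s−c)/2)], giving spherical excess E = 0.2461 rad.
Area = E·R² = 0.2461 × (3389.5)² ≈ 2827571 km².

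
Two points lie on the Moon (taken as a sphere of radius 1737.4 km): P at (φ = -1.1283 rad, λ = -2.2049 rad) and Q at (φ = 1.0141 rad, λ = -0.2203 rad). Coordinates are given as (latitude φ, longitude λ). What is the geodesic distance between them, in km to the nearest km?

4522 km

Let φ₁ = -1.1283 rad, φ₂ = 1.0141 rad, and Δλ = 1.9846 rad.
Haversine: a = sin²(Δφ/2) + cos φ₁ cos φ₂ sin²(Δλ/2) = 0.7705 + (0.4282)(0.5284)(0.7010) = 0.92910.
Central angle c = 2·arcsin(√a) = 2.60257 rad.
Distance = R·c = 1737.4 × 2.6026 ≈ 4522 km.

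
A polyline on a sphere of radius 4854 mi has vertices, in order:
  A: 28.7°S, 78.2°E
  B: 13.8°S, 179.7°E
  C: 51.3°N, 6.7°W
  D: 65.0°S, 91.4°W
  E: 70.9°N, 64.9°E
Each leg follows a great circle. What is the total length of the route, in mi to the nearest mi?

45563 mi

Leg A→B: central angle 1.6261 rad, distance 7893.1 mi.
Leg B→C: central angle 2.4809 rad, distance 12042.3 mi.
Leg C→D: central angle 2.3225 rad, distance 11273.5 mi.
Leg D→E: central angle 2.9572 rad, distance 14354.0 mi.
Total: 7893.1 + 12042.3 + 11273.5 + 14354.0 ≈ 45563 mi.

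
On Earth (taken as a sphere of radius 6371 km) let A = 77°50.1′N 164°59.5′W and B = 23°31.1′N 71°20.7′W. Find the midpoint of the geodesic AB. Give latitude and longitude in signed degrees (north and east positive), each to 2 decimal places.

56.02°, -84.45°

Central angle δ = 1.1834 rad. Interpolating on the sphere with fraction f = 0.5:
P = [sin((1−f)δ)·A + sin(fδ)·B] / sin δ = 0.6024·A + 0.6024·B in Cartesian coordinates,
giving P = (0.0541, -0.5562, 0.8293), i.e. latitude 56.02°, longitude -84.45°.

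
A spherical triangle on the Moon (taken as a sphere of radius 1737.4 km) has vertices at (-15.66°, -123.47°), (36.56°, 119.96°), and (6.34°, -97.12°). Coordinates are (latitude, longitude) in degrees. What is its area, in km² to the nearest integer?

Side lengths (central angles): a = 2.1787, b = 0.5957, c = 2.1022 rad; semiperimeter s = 2.4383.
By l'Huilier's theorem, tan(E/4) = √[tan(s/2) tan((s−a)/2) tan((s−b)/2) tan((s−c)/2)], giving spherical excess E = 1.0991 rad.
Area = E·R² = 1.0991 × (1737.4)² ≈ 3317830 km².

3317830 km²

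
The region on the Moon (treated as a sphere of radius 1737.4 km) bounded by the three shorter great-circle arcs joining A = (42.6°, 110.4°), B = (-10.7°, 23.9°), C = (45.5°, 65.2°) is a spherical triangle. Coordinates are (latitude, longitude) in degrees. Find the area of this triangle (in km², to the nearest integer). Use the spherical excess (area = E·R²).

768706 km²

Side lengths (central angles): a = 1.1756, b = 0.5617, c = 1.6524 rad; semiperimeter s = 1.6949.
By l'Huilier's theorem, tan(E/4) = √[tan(s/2) tan((s−a)/2) tan((s−b)/2) tan((s−c)/2)], giving spherical excess E = 0.2547 rad.
Area = E·R² = 0.2547 × (1737.4)² ≈ 768706 km².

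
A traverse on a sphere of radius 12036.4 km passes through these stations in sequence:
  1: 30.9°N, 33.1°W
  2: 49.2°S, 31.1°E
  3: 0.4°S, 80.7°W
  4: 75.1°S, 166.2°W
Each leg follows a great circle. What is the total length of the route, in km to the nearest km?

61029 km

Leg 1→2: central angle 1.7160 rad, distance 20654.8 km.
Leg 2→3: central angle 1.8105 rad, distance 21791.3 km.
Leg 3→4: central angle 1.5439 rad, distance 18582.7 km.
Total: 20654.8 + 21791.3 + 18582.7 ≈ 61029 km.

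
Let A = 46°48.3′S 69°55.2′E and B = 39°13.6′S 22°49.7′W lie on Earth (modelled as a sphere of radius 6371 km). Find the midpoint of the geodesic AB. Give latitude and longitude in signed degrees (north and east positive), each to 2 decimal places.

-53.46°, 19.84°

The central angle between A and B is δ = 1.1201 rad.
With f = 0.5, the slerp weights are sin((1−f)δ)/sin δ = 0.5902 and sin(fδ)/sin δ = 0.5902.
Weighted sum of the unit vectors: (0.5902)·(0.2350,0.6429,-0.7290) + (0.5902)·(0.7140,-0.3005,-0.6324) = (0.5600, 0.2020, -0.8035).
Converting back: φ = atan2(z, √(x²+y²)) = -53.46°, λ = atan2(y, x) = 19.84°.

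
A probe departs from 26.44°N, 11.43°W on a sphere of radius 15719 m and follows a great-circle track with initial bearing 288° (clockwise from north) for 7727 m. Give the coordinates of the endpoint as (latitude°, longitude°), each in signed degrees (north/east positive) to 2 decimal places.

31.54°, -43.22°

Angular distance δ = d/R = 7727/15719 = 0.49157 rad; initial bearing θ = 5.0265 rad.
sin φ₂ = sin φ₁ cos δ + cos φ₁ sin δ cos θ = (0.4453)(0.8816) + (0.8954)(0.4720)(0.3090) = 0.5231, so φ₂ = 31.54°.
Δλ = atan2(sin θ sin δ cos φ₁, cos δ − sin φ₁ sin φ₂) = atan2(-0.4020, 0.6487) = -31.785°.
λ₂ = -11.430° − 31.785° = -43.22°.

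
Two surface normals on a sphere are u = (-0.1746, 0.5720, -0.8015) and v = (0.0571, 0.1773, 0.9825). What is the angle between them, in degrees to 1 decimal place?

u·v = -0.6960; |u| = 1.0000, |v| = 1.0000.
cos θ = (u·v)/(|u||v|) = -0.6960, so θ = 134.1°.

134.1°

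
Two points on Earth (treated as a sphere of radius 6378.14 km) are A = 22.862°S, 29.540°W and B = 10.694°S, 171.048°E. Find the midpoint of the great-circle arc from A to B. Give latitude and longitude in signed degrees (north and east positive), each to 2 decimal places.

-58.96°, -119.28°

The central angle between A and B is δ = 2.4583 rad.
With f = 0.5, the slerp weights are sin((1−f)δ)/sin δ = 1.4924 and sin(fδ)/sin δ = 1.4924.
Weighted sum of the unit vectors: (1.4924)·(0.8017,-0.4543,-0.3885) + (1.4924)·(-0.9707,0.1529,-0.1856) = (-0.2522, -0.4498, -0.8568).
Converting back: φ = atan2(z, √(x²+y²)) = -58.96°, λ = atan2(y, x) = -119.28°.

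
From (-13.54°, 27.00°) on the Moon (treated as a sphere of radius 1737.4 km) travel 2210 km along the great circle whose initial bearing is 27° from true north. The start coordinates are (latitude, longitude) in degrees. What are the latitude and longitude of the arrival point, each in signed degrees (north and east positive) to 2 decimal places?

49.37°, 68.78°

Angular distance δ = d/R = 2210/1737.4 = 1.27202 rad; initial bearing θ = 0.4712 rad.
sin φ₂ = sin φ₁ cos δ + cos φ₁ sin δ cos θ = (-0.2341)(0.2944) + (0.9722)(0.9557)(0.8910) = 0.7589, so φ₂ = 49.37°.
Δλ = atan2(sin θ sin δ cos φ₁, cos δ − sin φ₁ sin φ₂) = atan2(0.4218, 0.4720) = 41.784°.
λ₂ = 27.000° + 41.784° = 68.78°.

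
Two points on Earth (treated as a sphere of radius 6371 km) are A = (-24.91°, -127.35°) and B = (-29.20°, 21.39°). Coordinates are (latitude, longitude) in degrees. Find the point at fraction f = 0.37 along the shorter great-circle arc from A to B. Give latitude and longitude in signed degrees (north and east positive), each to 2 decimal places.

Central angle δ = 2.0616 rad. Interpolating on the sphere with fraction f = 0.37:
P = [sin((1−f)δ)·A + sin(fδ)·B] / sin δ = 1.0921·A + 0.7834·B in Cartesian coordinates,
giving P = (0.0358, -0.5380, -0.8422), i.e. latitude -57.37°, longitude -86.19°.

-57.37°, -86.19°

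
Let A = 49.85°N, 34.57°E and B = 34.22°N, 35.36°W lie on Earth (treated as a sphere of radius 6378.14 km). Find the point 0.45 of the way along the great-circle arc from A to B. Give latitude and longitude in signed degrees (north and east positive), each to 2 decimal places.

Central angle δ = 0.9112 rad. Interpolating on the sphere with fraction f = 0.45:
P = [sin((1−f)δ)·A + sin(fδ)·B] / sin δ = 0.6080·A + 0.5045·B in Cartesian coordinates,
giving P = (0.6630, -0.0190, 0.7484), i.e. latitude 48.45°, longitude -1.64°.

48.45°, -1.64°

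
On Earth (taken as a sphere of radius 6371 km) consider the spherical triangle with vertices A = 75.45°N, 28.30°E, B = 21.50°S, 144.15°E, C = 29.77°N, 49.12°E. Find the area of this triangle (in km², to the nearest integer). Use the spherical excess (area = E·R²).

Side lengths (central angles): a = 1.8264, b = 0.8170, c = 2.0450 rad; semiperimeter s = 2.3442.
By l'Huilier's theorem, tan(E/4) = √[tan(s/2) tan((s−a)/2) tan((s−b)/2) tan((s−c)/2)], giving spherical excess E = 1.1701 rad.
Area = E·R² = 1.1701 × (6371)² ≈ 47495506 km².

47495506 km²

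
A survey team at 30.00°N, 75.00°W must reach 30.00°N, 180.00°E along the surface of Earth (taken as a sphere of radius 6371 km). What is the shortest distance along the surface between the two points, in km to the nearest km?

9651 km

With latitudes φ₁ = 30.000°, φ₂ = 30.000° and longitude difference Δλ = -105.000°:
cos c = sin φ₁ sin φ₂ + cos φ₁ cos φ₂ cos Δλ = (0.5000)(0.5000) + (0.8660)(0.8660)(-0.2588) = 0.05589,
so c = arccos(0.05589) = 1.51488 rad.
Distance = R·c = 6371 × 1.5149 ≈ 9651 km.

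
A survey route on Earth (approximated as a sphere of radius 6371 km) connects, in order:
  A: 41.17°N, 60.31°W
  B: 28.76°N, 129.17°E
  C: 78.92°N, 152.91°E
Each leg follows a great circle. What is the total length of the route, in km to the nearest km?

Leg A→B: central angle 1.9115 rad, distance 12178.2 km.
Leg B→C: central angle 0.8939 rad, distance 5694.9 km.
Total: 12178.2 + 5694.9 ≈ 17873 km.

17873 km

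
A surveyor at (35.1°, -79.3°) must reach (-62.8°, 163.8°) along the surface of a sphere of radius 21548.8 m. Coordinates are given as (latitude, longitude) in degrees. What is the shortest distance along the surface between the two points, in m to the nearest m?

49980 m

Let φ₁ = 0.6126 rad, φ₂ = -1.0961 rad, and Δλ = -2.0403 rad.
cos c = sin φ₁ sin φ₂ + cos φ₁ cos φ₂ cos Δλ = (0.5750)(-0.8894) + (0.8181)(0.4571)(-0.4524) = -0.68062,
so c = arccos(-0.68062) = 2.31940 rad.
Distance = R·c = 21548.8 × 2.3194 ≈ 49980 m.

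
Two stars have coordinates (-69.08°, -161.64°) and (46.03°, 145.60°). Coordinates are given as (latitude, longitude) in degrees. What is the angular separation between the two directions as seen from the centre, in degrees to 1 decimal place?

121.5°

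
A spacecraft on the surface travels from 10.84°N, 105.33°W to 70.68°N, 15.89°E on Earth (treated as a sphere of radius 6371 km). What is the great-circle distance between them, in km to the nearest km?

With latitudes φ₁ = 10.840°, φ₂ = 70.680° and longitude difference Δλ = 121.220°:
cos c = sin φ₁ sin φ₂ + cos φ₁ cos φ₂ cos Δλ = (0.1881)(0.9437) + (0.9822)(0.3308)(-0.5183) = 0.00905,
so c = arccos(0.00905) = 1.56174 rad.
Distance = R·c = 6371 × 1.5617 ≈ 9950 km.

9950 km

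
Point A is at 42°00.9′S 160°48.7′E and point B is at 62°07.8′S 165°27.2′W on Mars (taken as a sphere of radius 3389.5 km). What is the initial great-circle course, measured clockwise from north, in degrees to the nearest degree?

With φ₁ = -0.7333, φ₂ = -1.0844, Δλ = 0.5888 rad, the forward-azimuth formula gives
θ = atan2( sin Δλ cos φ₂ , cos φ₁ sin φ₂ − sin φ₁ cos φ₂ cos Δλ ) = atan2(0.2596, -0.3966) = 146.79°.
So the initial bearing is 147°.

147°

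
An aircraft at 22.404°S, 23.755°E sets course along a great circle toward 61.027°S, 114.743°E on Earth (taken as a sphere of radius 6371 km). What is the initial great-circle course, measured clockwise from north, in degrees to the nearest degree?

149°

Δλ = 90.988° = 1.5880 rad.
y = sin Δλ · cos φ₂ = (0.9999)(0.4844) = 0.4843
x = cos φ₁ sin φ₂ − sin φ₁ cos φ₂ cos Δλ = (0.9245)(-0.8748) − (-0.3811)(0.4844)(-0.0172) = -0.8120
θ = atan2(y, x) = 149.19°, so the bearing is 149°.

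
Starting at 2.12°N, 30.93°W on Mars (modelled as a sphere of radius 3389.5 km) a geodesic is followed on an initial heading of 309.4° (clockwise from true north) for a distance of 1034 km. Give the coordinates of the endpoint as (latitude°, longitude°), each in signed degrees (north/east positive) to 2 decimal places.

13.05°, -44.71°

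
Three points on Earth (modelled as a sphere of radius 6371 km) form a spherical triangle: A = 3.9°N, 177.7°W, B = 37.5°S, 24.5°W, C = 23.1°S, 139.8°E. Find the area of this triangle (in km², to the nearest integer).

69406911 km²

Side lengths (central angles): a = 2.0529, b = 0.8633, c = 2.4157 rad; semiperimeter s = 2.6660.
By l'Huilier's theorem, tan(E/4) = √[tan(s/2) tan((s−a)/2) tan((s−b)/2) tan((s−c)/2)], giving spherical excess E = 1.7100 rad.
Area = E·R² = 1.7100 × (6371)² ≈ 69406911 km².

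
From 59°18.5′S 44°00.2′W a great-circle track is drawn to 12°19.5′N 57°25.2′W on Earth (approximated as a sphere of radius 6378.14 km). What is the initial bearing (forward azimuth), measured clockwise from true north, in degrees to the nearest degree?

346°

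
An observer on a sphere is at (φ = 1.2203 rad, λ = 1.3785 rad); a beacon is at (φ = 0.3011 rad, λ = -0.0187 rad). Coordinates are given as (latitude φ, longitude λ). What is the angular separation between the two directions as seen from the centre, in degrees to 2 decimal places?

Let φ₁ = 1.2203 rad, φ₂ = 0.3011 rad, and Δλ = -1.3972 rad.
Haversine: a = sin²(Δφ/2) + cos φ₁ cos φ₂ sin²(Δλ/2) = 0.1968 + (0.3434)(0.9550)(0.4136) = 0.33241.
Central angle c = 2·arcsin(√a) = 1.22900 rad.
So the angular separation is 70.42°.

70.42°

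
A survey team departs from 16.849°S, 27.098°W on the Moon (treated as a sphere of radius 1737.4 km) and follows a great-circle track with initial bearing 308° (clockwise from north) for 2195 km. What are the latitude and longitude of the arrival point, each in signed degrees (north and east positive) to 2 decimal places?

28.29°, -85.63°

Angular distance δ = d/R = 2195/1737.4 = 1.26338 rad; initial bearing θ = 5.3756 rad.
sin φ₂ = sin φ₁ cos δ + cos φ₁ sin δ cos θ = (-0.2899)(0.3026) + (0.9571)(0.9531)(0.6157) = 0.4739, so φ₂ = 28.29°.
Δλ = atan2(sin θ sin δ cos φ₁, cos δ − sin φ₁ sin φ₂) = atan2(-0.7188, 0.4400) = -58.531°.
λ₂ = -27.098° − 58.531° = -85.63°.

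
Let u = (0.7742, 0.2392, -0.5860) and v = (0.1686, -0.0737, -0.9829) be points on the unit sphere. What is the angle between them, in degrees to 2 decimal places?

46.46°

u·v = 0.6889; |u| = 1.0000, |v| = 1.0000.
cos θ = (u·v)/(|u||v|) = 0.6889, so θ = 46.46°.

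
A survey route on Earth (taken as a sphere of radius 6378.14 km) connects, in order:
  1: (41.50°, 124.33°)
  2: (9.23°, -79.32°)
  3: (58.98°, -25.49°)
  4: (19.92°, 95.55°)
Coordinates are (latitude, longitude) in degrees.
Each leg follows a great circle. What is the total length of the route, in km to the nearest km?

30773 km

Leg 1→2: central angle 2.1784 rad, distance 13894.0 km.
Leg 2→3: central angle 1.1178 rad, distance 7129.5 km.
Leg 3→4: central angle 1.5286 rad, distance 9749.8 km.
Total: 13894.0 + 7129.5 + 9749.8 ≈ 30773 km.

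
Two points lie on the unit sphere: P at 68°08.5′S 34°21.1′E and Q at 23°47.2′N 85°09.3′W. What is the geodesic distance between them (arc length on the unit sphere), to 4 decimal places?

In radians: φ₁ = -1.1893, φ₂ = 0.4152, Δλ = -119.507° = -2.0858 rad.
Haversine: a = sin²(Δφ/2) + cos φ₁ cos φ₂ sin²(Δλ/2) = 0.5168 + (0.3723)(0.9151)(0.7463) = 0.77107.
Central angle c = 2·arcsin(√a) = 2.14377 rad.
On the unit sphere the arc length equals the central angle: 2.1438.

2.1438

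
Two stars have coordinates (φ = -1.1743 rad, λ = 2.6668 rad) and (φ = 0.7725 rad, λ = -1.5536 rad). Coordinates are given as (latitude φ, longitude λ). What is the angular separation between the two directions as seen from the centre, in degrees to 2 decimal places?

In radians: φ₁ = -1.1743, φ₂ = 0.7725, Δλ = 118.189° = 2.0628 rad.
Haversine: a = sin²(Δφ/2) + cos φ₁ cos φ₂ sin²(Δλ/2) = 0.6836 + (0.3862)(0.7162)(0.7362) = 0.88722.
Central angle c = 2·arcsin(√a) = 2.45661 rad.
So the angular separation is 140.75°.

140.75°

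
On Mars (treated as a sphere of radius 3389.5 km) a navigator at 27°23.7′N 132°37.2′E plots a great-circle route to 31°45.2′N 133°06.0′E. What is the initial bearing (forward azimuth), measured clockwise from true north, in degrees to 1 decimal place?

5.4°

With φ₁ = 0.4781, φ₂ = 0.5542, Δλ = 0.0084 rad, the forward-azimuth formula gives
θ = atan2( sin Δλ cos φ₂ , cos φ₁ sin φ₂ − sin φ₁ cos φ₂ cos Δλ ) = atan2(0.0071, 0.0760) = 5.35°.
So the initial bearing is 5.4°.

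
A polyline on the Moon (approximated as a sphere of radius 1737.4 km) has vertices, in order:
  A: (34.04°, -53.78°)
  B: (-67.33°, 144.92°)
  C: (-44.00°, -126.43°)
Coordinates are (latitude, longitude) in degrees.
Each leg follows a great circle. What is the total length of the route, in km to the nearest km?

5902 km

Leg A→B: central angle 2.5305 rad, distance 4396.6 km.
Leg B→C: central angle 0.8665 rad, distance 1505.4 km.
Total: 4396.6 + 1505.4 ≈ 5902 km.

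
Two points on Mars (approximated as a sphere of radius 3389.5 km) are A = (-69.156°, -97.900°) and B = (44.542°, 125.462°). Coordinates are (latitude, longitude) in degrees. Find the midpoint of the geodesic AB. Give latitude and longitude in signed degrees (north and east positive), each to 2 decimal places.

Central angle δ = 2.5679 rad. Interpolating on the sphere with fraction f = 0.5:
P = [sin((1−f)δ)·A + sin(fδ)·B] / sin δ = 1.7673·A + 1.7673·B in Cartesian coordinates,
giving P = (-0.8172, 0.4031, -0.4120), i.e. latitude -24.33°, longitude 153.75°.

-24.33°, 153.75°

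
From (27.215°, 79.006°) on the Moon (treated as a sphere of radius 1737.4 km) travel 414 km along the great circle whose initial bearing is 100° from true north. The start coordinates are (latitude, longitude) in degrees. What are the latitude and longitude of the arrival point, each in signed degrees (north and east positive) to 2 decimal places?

Angular distance δ = d/R = 414/1737.4 = 0.23829 rad; initial bearing θ = 1.7453 rad.
sin φ₂ = sin φ₁ cos δ + cos φ₁ sin δ cos θ = (0.4573)(0.9717) + (0.8893)(0.2360)(-0.1736) = 0.4080, so φ₂ = 24.08°.
Δλ = atan2(sin θ sin δ cos φ₁, cos δ − sin φ₁ sin φ₂) = atan2(0.2067, 0.7852) = 14.750°.
λ₂ = 79.006° + 14.750° = 93.76°.

24.08°, 93.76°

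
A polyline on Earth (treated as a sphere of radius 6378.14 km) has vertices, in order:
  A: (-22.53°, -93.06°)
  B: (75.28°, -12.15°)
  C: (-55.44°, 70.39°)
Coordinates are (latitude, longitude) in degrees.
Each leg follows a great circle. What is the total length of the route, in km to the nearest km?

Leg A→B: central angle 1.9108 rad, distance 12187.5 km.
Leg B→C: central angle 2.4619 rad, distance 15702.6 km.
Total: 12187.5 + 15702.6 ≈ 27890 km.

27890 km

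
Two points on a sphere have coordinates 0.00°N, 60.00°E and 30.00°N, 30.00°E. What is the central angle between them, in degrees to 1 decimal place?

41.4°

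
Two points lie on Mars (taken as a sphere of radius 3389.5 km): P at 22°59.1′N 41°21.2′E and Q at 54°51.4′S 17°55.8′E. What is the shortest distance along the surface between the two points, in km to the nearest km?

4756 km

In radians: φ₁ = 0.4012, φ₂ = -0.9574, Δλ = -23.423° = -0.4088 rad.
Haversine: a = sin²(Δφ/2) + cos φ₁ cos φ₂ sin²(Δλ/2) = 0.3947 + (0.9206)(0.5756)(0.0412) = 0.41653.
Central angle c = 2·arcsin(√a) = 1.40307 rad.
Distance = R·c = 3389.5 × 1.4031 ≈ 4756 km.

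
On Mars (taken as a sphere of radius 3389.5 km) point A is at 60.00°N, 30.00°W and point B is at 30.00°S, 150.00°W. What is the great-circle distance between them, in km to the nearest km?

7720 km

With latitudes φ₁ = 60.000°, φ₂ = -30.000° and longitude difference Δλ = -120.000°:
cos c = sin φ₁ sin φ₂ + cos φ₁ cos φ₂ cos Δλ = (0.8660)(-0.5000) + (0.5000)(0.8660)(-0.5000) = -0.64952,
so c = arccos(-0.64952) = 2.27775 rad.
Distance = R·c = 3389.5 × 2.2777 ≈ 7720 km.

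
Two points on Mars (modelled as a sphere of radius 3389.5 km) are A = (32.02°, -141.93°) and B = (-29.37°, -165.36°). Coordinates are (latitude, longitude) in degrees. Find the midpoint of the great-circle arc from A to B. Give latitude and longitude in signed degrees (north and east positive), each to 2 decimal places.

1.35°, -153.81°

The central angle between A and B is δ = 1.1396 rad.
With f = 0.5, the slerp weights are sin((1−f)δ)/sin δ = 0.5938 and sin(fδ)/sin δ = 0.5938.
Weighted sum of the unit vectors: (0.5938)·(-0.6675,-0.5228,0.5302) + (0.5938)·(-0.8432,-0.2203,-0.4904) = (-0.8971, -0.4413, 0.0236).
Converting back: φ = atan2(z, √(x²+y²)) = 1.35°, λ = atan2(y, x) = -153.81°.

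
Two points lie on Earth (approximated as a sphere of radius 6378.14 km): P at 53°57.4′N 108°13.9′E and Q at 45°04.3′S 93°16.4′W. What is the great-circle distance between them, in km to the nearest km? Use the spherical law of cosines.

18206 km

With latitudes φ₁ = 53.957°, φ₂ = -45.072° and longitude difference Δλ = 158.495°:
cos c = sin φ₁ sin φ₂ + cos φ₁ cos φ₂ cos Δλ = (0.8086)(-0.7080) + (0.5884)(0.7062)(-0.9304) = -0.95907,
so c = arccos(-0.95907) = 2.85451 rad.
Distance = R·c = 6378.14 × 2.8545 ≈ 18206 km.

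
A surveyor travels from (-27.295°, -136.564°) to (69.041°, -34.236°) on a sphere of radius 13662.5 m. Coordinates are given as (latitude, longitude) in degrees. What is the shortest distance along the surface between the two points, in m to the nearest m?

In radians: φ₁ = -0.4764, φ₂ = 1.2050, Δλ = 102.328° = 1.7860 rad.
Haversine: a = sin²(Δφ/2) + cos φ₁ cos φ₂ sin²(Δλ/2) = 0.5552 + (0.8887)(0.3577)(0.6068) = 0.74805.
Central angle c = 2·arcsin(√a) = 2.08990 rad.
Distance = R·c = 13662.5 × 2.0899 ≈ 28553 m.

28553 m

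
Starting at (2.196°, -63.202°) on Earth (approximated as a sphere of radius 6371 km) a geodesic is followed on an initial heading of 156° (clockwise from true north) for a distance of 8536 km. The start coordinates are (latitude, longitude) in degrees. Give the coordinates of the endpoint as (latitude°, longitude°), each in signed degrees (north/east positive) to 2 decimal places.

Angular distance δ = d/R = 8536/6371 = 1.33982 rad; initial bearing θ = 2.7227 rad.
sin φ₂ = sin φ₁ cos δ + cos φ₁ sin δ cos θ = (0.0383)(0.2289) + (0.9993)(0.9734)(-0.9135) = -0.8799, so φ₂ = -61.63°.
Δλ = atan2(sin θ sin δ cos φ₁, cos δ − sin φ₁ sin φ₂) = atan2(0.3956, 0.2626) = 56.423°.
λ₂ = -63.202° + 56.423° = -6.78°.

-61.63°, -6.78°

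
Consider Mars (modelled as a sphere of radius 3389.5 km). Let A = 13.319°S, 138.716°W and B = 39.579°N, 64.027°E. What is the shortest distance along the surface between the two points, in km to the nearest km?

8695 km

In radians: φ₁ = -0.2325, φ₂ = 0.6908, Δλ = -157.257° = -2.7447 rad.
cos c = sin φ₁ sin φ₂ + cos φ₁ cos φ₂ cos Δλ = (-0.2304)(0.6371) + (0.9731)(0.7707)(-0.9222) = -0.83848,
so c = arccos(-0.83848) = 2.56529 rad.
Distance = R·c = 3389.5 × 2.5653 ≈ 8695 km.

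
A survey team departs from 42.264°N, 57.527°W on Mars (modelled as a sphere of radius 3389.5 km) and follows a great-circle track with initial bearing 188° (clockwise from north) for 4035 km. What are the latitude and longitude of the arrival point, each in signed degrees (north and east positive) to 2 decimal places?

-25.52°, -65.76°

Angular distance δ = d/R = 4035/3389.5 = 1.19044 rad; initial bearing θ = 3.2812 rad.
sin φ₂ = sin φ₁ cos δ + cos φ₁ sin δ cos θ = (0.6725)(0.3713) + (0.7401)(0.9285)(-0.9903) = -0.4308, so φ₂ = -25.52°.
Δλ = atan2(sin θ sin δ cos φ₁, cos δ − sin φ₁ sin φ₂) = atan2(-0.0956, 0.6610) = -8.233°.
λ₂ = -57.527° − 8.233° = -65.76°.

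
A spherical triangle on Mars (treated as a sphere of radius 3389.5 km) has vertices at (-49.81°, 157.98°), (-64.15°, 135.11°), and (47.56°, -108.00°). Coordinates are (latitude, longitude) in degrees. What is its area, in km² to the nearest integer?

4485001 km²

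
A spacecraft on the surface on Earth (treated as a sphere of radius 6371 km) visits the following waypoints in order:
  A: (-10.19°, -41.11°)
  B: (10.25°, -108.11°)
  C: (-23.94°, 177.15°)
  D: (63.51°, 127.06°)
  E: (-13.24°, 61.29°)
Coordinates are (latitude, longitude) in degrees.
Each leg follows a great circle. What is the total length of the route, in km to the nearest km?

Leg A→B: central angle 1.2165 rad, distance 7750.2 km.
Leg B→C: central angle 1.4055 rad, distance 8954.7 km.
Leg C→D: central angle 1.6726 rad, distance 10656.1 km.
Leg D→E: central angle 1.5976 rad, distance 10178.3 km.
Total: 7750.2 + 8954.7 + 10656.1 + 10178.3 ≈ 37539 km.

37539 km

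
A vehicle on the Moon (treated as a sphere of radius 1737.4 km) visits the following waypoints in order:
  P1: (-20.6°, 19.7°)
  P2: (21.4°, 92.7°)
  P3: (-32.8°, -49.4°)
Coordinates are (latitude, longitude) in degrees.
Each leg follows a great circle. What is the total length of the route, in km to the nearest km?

Leg P1→P2: central angle 1.4440 rad, distance 2508.9 km.
Leg P2→P3: central angle 2.5239 rad, distance 4385.0 km.
Total: 2508.9 + 4385.0 ≈ 6894 km.

6894 km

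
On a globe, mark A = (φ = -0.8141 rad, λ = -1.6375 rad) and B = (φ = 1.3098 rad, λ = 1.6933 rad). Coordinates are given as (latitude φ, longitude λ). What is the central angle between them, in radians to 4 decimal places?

2.6393 rad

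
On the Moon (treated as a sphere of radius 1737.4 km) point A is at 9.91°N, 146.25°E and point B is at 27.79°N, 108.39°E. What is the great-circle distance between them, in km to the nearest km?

1207 km

With latitudes φ₁ = 9.910°, φ₂ = 27.790° and longitude difference Δλ = -37.860°:
Haversine: a = sin²(Δφ/2) + cos φ₁ cos φ₂ sin²(Δλ/2) = 0.0241 + (0.9851)(0.8847)(0.1052) = 0.11587.
Central angle c = 2·arcsin(√a) = 0.69466 rad.
Distance = R·c = 1737.4 × 0.6947 ≈ 1207 km.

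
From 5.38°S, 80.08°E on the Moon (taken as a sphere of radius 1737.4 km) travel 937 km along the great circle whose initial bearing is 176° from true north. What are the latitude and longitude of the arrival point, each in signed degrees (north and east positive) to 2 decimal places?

Angular distance δ = d/R = 937/1737.4 = 0.53931 rad; initial bearing θ = 3.0718 rad.
sin φ₂ = sin φ₁ cos δ + cos φ₁ sin δ cos θ = (-0.0938)(0.8581) + (0.9956)(0.5135)(-0.9976) = -0.5905, so φ₂ = -36.19°.
Δλ = atan2(sin θ sin δ cos φ₁, cos δ − sin φ₁ sin φ₂) = atan2(0.0357, 0.8027) = 2.544°.
λ₂ = 80.080° + 2.544° = 82.62°.

-36.19°, 82.62°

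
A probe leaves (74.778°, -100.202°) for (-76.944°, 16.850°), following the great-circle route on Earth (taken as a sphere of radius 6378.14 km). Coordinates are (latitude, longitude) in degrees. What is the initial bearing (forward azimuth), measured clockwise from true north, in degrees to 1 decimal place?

127.9°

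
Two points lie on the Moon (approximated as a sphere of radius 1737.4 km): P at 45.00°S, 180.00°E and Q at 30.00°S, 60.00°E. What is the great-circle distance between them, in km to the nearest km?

2647 km

In radians: φ₁ = -0.7854, φ₂ = -0.5236, Δλ = -120.000° = -2.0944 rad.
Haversine: a = sin²(Δφ/2) + cos φ₁ cos φ₂ sin²(Δλ/2) = 0.0170 + (0.7071)(0.8660)(0.7500) = 0.47632.
Central angle c = 2·arcsin(√a) = 1.52341 rad.
Distance = R·c = 1737.4 × 1.5234 ≈ 2647 km.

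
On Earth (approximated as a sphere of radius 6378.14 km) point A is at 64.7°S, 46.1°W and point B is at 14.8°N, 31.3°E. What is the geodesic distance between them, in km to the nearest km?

Let φ₁ = -1.1292 rad, φ₂ = 0.2583 rad, and Δλ = 1.3509 rad.
cos c = sin φ₁ sin φ₂ + cos φ₁ cos φ₂ cos Δλ = (-0.9041)(0.2554) + (0.4274)(0.9668)(0.2181) = -0.14081,
so c = arccos(-0.14081) = 1.71208 rad.
Distance = R·c = 6378.14 × 1.7121 ≈ 10920 km.

10920 km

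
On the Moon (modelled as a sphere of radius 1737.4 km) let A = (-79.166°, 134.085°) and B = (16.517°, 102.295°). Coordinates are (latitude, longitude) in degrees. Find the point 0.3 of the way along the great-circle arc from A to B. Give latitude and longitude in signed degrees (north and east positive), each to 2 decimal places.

The central angle between A and B is δ = 1.6972 rad.
With f = 0.3, the slerp weights are sin((1−f)δ)/sin δ = 0.9351 and sin(fδ)/sin δ = 0.4914.
Weighted sum of the unit vectors: (0.9351)·(-0.1308,0.1350,-0.9822) + (0.4914)·(-0.2042,0.9367,0.2843) = (-0.2226, 0.5865, -0.7787).
Converting back: φ = atan2(z, √(x²+y²)) = -51.14°, λ = atan2(y, x) = 110.78°.

-51.14°, 110.78°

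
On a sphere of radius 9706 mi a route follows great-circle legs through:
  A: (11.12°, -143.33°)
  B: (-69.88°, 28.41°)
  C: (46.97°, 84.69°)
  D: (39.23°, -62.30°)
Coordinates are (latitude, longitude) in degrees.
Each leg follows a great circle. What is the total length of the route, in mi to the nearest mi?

Leg A→B: central angle 2.1119 rad, distance 20498.6 mi.
Leg B→C: central angle 2.1605 rad, distance 20969.4 mi.
Leg C→D: central angle 1.5517 rad, distance 15061.2 mi.
Total: 20498.6 + 20969.4 + 15061.2 ≈ 56529 mi.

56529 mi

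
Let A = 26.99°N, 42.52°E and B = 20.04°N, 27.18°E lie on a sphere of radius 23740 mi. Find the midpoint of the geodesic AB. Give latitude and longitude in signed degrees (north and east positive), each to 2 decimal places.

The central angle between A and B is δ = 0.2735 rad.
With f = 0.5, the slerp weights are sin((1−f)δ)/sin δ = 0.5047 and sin(fδ)/sin δ = 0.5047.
Weighted sum of the unit vectors: (0.5047)·(0.6568,0.6022,0.4538) + (0.5047)·(0.8357,0.4291,0.3427) = (0.7533, 0.5205, 0.4020).
Converting back: φ = atan2(z, √(x²+y²)) = 23.70°, λ = atan2(y, x) = 34.65°.

23.70°, 34.65°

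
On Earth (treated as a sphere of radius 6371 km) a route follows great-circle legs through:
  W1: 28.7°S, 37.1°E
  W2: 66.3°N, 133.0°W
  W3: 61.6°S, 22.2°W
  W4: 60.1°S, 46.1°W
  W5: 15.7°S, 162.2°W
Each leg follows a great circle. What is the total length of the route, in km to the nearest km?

43709 km

Leg W1→W2: central angle 2.4768 rad, distance 15779.6 km.
Leg W2→W3: central angle 2.6328 rad, distance 16773.8 km.
Leg W3→W4: central angle 0.2037 rad, distance 1297.7 km.
Leg W4→W5: central angle 1.5473 rad, distance 9858.1 km.
Total: 15779.6 + 16773.8 + 1297.7 + 9858.1 ≈ 43709 km.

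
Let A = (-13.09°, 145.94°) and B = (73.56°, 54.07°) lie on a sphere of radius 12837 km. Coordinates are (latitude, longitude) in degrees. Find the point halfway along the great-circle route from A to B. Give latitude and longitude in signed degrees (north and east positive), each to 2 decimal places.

Central angle δ = 1.7990 rad. Interpolating on the sphere with fraction f = 0.5:
P = [sin((1−f)δ)·A + sin(fδ)·B] / sin δ = 0.8039·A + 0.8039·B in Cartesian coordinates,
giving P = (-0.5152, 0.6227, 0.5889), i.e. latitude 36.08°, longitude 129.60°.

36.08°, 129.60°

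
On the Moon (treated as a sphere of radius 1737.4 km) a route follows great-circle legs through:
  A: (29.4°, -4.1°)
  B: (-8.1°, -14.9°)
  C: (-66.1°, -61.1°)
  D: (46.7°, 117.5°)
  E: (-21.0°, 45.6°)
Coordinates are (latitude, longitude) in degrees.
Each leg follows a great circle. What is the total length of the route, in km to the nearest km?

10888 km

Leg A→B: central angle 0.6792 rad, distance 1180.0 km.
Leg B→C: central angle 1.1522 rad, distance 2001.9 km.
Leg C→D: central angle 2.8027 rad, distance 4869.5 km.
Leg D→E: central angle 1.6327 rad, distance 2836.7 km.
Total: 1180.0 + 2001.9 + 4869.5 + 2836.7 ≈ 10888 km.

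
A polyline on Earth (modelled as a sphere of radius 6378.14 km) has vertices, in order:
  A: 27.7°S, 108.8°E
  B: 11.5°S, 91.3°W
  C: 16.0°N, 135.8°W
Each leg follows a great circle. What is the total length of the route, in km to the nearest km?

20943 km

Leg A→B: central angle 2.3776 rad, distance 15164.9 km.
Leg B→C: central angle 0.9060 rad, distance 5778.6 km.
Total: 15164.9 + 5778.6 ≈ 20943 km.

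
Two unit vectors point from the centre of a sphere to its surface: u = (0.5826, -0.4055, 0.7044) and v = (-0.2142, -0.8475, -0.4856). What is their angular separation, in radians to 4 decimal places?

u·v = -0.1232; |u| = 1.0000, |v| = 1.0000.
cos θ = (u·v)/(|u||v|) = -0.1232, so θ = 1.6943 rad.

1.6943 rad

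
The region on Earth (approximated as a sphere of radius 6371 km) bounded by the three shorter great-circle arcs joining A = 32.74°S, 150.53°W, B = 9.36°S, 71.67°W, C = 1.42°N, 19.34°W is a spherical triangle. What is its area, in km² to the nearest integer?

18640306 km²

Side lengths (central angles): a = 0.9288, b = 2.1739, c = 1.3199 rad; semiperimeter s = 2.2113.
By l'Huilier's theorem, tan(E/4) = √[tan(s/2) tan((s−a)/2) tan((s−b)/2) tan((s−c)/2)], giving spherical excess E = 0.4592 rad.
Area = E·R² = 0.4592 × (6371)² ≈ 18640306 km².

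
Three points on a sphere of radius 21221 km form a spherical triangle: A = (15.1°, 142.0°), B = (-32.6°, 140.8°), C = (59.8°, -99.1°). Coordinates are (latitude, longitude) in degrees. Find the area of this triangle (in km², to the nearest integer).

Side lengths (central angles): a = 2.3161, b = 1.5804, c = 0.8328 rad; semiperimeter s = 2.3646.
By l'Huilier's theorem, tan(E/4) = √[tan(s/2) tan((s−a)/2) tan((s−b)/2) tan((s−c)/2)], giving spherical excess E = 0.6095 rad.
Area = E·R² = 0.6095 × (21221)² ≈ 274470630 km².

274470630 km²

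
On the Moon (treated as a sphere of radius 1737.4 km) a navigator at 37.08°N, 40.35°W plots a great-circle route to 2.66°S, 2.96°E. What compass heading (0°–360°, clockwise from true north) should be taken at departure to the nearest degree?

125°

With φ₁ = 0.6472, φ₂ = -0.0464, Δλ = 0.7559 rad, the forward-azimuth formula gives
θ = atan2( sin Δλ cos φ₂ , cos φ₁ sin φ₂ − sin φ₁ cos φ₂ cos Δλ ) = atan2(0.6852, -0.4753) = 124.75°.
So the initial bearing is 125°.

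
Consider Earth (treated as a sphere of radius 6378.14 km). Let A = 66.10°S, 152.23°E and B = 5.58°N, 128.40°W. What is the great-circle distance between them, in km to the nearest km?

10111 km

In radians: φ₁ = -1.1537, φ₂ = 0.0974, Δλ = 79.370° = 1.3853 rad.
cos c = sin φ₁ sin φ₂ + cos φ₁ cos φ₂ cos Δλ = (-0.9143)(0.0972) + (0.4051)(0.9953)(0.1845) = -0.01452,
so c = arccos(-0.01452) = 1.58531 rad.
Distance = R·c = 6378.14 × 1.5853 ≈ 10111 km.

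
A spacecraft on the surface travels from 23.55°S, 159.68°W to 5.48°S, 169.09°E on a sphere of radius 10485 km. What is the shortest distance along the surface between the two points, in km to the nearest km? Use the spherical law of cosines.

Let φ₁ = -0.4110 rad, φ₂ = -0.0956 rad, and Δλ = -0.5451 rad.
cos c = sin φ₁ sin φ₂ + cos φ₁ cos φ₂ cos Δλ = (-0.3995)(-0.0955) + (0.9167)(0.9954)(0.8551) = 0.81845,
so c = arccos(0.81845) = 0.61209 rad.
Distance = R·c = 10485 × 0.6121 ≈ 6418 km.

6418 km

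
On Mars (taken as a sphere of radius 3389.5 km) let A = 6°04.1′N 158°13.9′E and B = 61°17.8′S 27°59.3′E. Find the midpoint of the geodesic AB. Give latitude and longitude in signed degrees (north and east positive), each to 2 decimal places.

-44.82°, 130.05°

Central angle δ = 1.9837 rad. Interpolating on the sphere with fraction f = 0.5:
P = [sin((1−f)δ)·A + sin(fδ)·B] / sin δ = 0.9138·A + 0.9138·B in Cartesian coordinates,
giving P = (-0.4564, 0.5430, -0.7049), i.e. latitude -44.82°, longitude 130.05°.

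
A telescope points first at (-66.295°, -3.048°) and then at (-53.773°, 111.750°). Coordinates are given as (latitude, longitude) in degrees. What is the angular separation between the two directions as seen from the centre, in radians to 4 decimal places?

In radians: φ₁ = -1.1571, φ₂ = -0.9385, Δλ = 114.798° = 2.0036 rad.
cos c = sin φ₁ sin φ₂ + cos φ₁ cos φ₂ cos Δλ = (-0.9156)(-0.8067) + (0.4020)(0.5910)(-0.4194) = 0.63897,
so c = arccos(0.63897) = 0.87764 rad.
So the angular separation is 0.8776 rad.

0.8776 rad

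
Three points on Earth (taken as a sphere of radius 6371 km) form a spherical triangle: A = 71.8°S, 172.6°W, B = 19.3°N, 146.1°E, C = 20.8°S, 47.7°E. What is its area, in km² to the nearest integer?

Side lengths (central angles): a = 1.8196, b = 1.4559, c = 1.6634 rad; semiperimeter s = 2.4695.
By l'Huilier's theorem, tan(E/4) = √[tan(s/2) tan((s−a)/2) tan((s−b)/2) tan((s−c)/2)], giving spherical excess E = 1.7828 rad.
Area = E·R² = 1.7828 × (6371)² ≈ 72363752 km².

72363752 km²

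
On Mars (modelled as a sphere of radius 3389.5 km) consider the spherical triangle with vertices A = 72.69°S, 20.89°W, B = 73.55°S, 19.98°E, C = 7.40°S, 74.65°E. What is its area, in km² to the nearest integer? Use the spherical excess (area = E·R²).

Side lengths (central angles): a = 1.2808, b = 1.4762, c = 0.2036 rad; semiperimeter s = 1.4803.
By l'Huilier's theorem, tan(E/4) = √[tan(s/2) tan((s−a)/2) tan((s−b)/2) tan((s−c)/2)], giving spherical excess E = 0.0473 rad.
Area = E·R² = 0.0473 × (3389.5)² ≈ 543593 km².

543593 km²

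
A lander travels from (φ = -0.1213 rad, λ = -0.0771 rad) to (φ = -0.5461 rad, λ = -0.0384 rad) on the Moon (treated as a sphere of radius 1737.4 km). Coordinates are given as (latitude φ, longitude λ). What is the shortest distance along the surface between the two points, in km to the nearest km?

With latitudes φ₁ = -6.950°, φ₂ = -31.289° and longitude difference Δλ = 2.217°:
Haversine: a = sin²(Δφ/2) + cos φ₁ cos φ₂ sin²(Δλ/2) = 0.0444 + (0.9927)(0.8546)(0.0004) = 0.04476.
Central angle c = 2·arcsin(√a) = 0.42634 rad.
Distance = R·c = 1737.4 × 0.4263 ≈ 741 km.

741 km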